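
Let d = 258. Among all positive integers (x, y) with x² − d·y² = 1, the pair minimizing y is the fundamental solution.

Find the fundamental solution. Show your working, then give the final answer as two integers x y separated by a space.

257 16

√258 → a₀=16, period (16,32); ℓ=2 even so k=1
k=0  a_k=16  p_k/q_k = 16/1
k=1  a_k=16  p_k/q_k = 257/16
fundamental: x₁=257, y₁=16  (since 66049 − 258·256 = 1)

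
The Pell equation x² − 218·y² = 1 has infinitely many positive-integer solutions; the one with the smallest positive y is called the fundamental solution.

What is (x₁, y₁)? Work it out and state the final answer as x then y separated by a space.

126003 8534

√218 → a₀=14, period (1,3,3,1,28); ℓ=5 odd so k=9
i=0: a=14 ⇒ p=14, q=1
…
i=2: a=3 ⇒ p=59, q=4
…
i=4: a=1 ⇒ p=251, q=17
i=5: a=28 ⇒ p=7220, q=489
…
i=7: a=3 ⇒ p=29633, q=2007
i=8: a=3 ⇒ p=96370, q=6527
i=9: a=1 ⇒ p=126003, q=8534
fundamental: x₁=126003, y₁=8534  (since 15876756009 − 218·72829156 = 1)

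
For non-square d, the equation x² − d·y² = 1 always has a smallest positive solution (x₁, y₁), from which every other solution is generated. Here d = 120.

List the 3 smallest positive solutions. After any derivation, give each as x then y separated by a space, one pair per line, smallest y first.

[10; 1,20] for √120; ℓ=2 ⇒ convergent index 1
k=0  a_k=10  p_k/q_k = 10/1
k=1  a_k=1  p_k/q_k = 11/1
fundamental: x₁=11, y₁=1  (since 121 − 120·1 = 1)
k=2:  x_2 = 11·11+120·1·1 = 241,  y_2 = 11·1+1·11 = 22
k=3:  x_3 = 11·241+120·1·22 = 5291,  y_3 = 11·22+1·241 = 483

11 1
241 22
5291 483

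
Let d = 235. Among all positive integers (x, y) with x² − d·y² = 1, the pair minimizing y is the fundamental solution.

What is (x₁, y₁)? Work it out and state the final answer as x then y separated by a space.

46 3

[15; 3,30] for √235; ℓ=2 ⇒ convergent index 1
k=0  a_k=15  p_k/q_k = 15/1
k=1  a_k=3  p_k/q_k = 46/3
(x₁, y₁) = (46, 3);  46² − 235·3² = 1 ✓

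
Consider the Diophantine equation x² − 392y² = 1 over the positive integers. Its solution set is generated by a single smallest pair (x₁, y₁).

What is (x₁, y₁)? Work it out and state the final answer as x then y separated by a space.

√392 → a₀=19, period (1,3,1,38); ℓ=4 even so k=3
a_0=19:  p_0=19·1+0=19,  q_0=19·0+1=1
a_1=1:  p_1=1·19+1=20,  q_1=1·1+0=1
a_2=3:  p_2=3·20+19=79,  q_2=3·1+1=4
a_3=1:  p_3=1·79+20=99,  q_3=1·4+1=5
fundamental: x₁=99, y₁=5  (since 9801 − 392·25 = 1)

99 5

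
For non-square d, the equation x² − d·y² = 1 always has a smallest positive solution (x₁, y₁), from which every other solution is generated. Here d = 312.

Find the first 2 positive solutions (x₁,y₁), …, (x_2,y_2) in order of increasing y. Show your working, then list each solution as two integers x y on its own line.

[17; 1,1,1,34] for √312; ℓ=4 ⇒ convergent index 3
k=0  a_k=17  p_k/q_k = 17/1
…
k=2  a_k=1  p_k/q_k = 35/2
k=3  a_k=1  p_k/q_k = 53/3
fundamental: x₁=53, y₁=3  (since 2809 − 312·9 = 1)
n=2: (53,3)∘(53,3) = (53·53+312·3·3, 53·3+3·53) = (5617,318)

53 3
5617 318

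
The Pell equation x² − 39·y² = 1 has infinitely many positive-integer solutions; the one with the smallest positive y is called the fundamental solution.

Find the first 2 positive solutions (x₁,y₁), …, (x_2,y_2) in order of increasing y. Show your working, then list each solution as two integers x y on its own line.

d=39: √d = [6; 4,12] (ℓ=2, even), read p_1/q_1
a_0=6:  p_0=6·1+0=6,  q_0=6·0+1=1
a_1=4:  p_1=4·6+1=25,  q_1=4·1+0=4
→ (25, 4).  Check: 25²=625, 39·4²=624, difference 1.
(25+4√39)^2 = 1249 + 200√39

25 4
1249 200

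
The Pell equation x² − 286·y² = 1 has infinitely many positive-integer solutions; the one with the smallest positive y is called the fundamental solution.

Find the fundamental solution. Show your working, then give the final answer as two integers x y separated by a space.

561835 33222

[16; 1,10,3,3,2,3,3,10,1,32] for √286; ℓ=10 ⇒ convergent index 9
k=0  a_k=16  p_k/q_k = 16/1
k=1  a_k=1  p_k/q_k = 17/1
k=2  a_k=10  p_k/q_k = 186/11
k=3  a_k=3  p_k/q_k = 575/34
k=4  a_k=3  p_k/q_k = 1911/113
k=5  a_k=2  p_k/q_k = 4397/260
…
k=8  a_k=10  p_k/q_k = 512132/30283
k=9  a_k=1  p_k/q_k = 561835/33222
→ (561835, 33222).  Check: 561835²=315658567225, 286·33222²=315658567224, difference 1.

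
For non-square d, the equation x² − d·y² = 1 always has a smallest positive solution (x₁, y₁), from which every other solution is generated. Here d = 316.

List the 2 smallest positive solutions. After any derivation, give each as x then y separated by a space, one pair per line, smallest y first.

√316 → a₀=17, period (1,3,2,8,2,3,1,34); ℓ=8 even so k=7
k=0  a_k=17  p_k/q_k = 17/1
k=1  a_k=1  p_k/q_k = 18/1
k=2  a_k=3  p_k/q_k = 71/4
k=3  a_k=2  p_k/q_k = 160/9
k=4  a_k=8  p_k/q_k = 1351/76
…
k=6  a_k=3  p_k/q_k = 9937/559
k=7  a_k=1  p_k/q_k = 12799/720
→ (12799, 720).  Check: 12799²=163814401, 316·720²=163814400, difference 1.
k=2:  x_2 = 12799·12799+316·720·720 = 327628801,  y_2 = 12799·720+720·12799 = 18430560

12799 720
327628801 18430560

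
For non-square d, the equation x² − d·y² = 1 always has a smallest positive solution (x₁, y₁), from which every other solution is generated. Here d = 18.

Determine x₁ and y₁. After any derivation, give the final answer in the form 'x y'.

[4; 4,8] for √18; ℓ=2 ⇒ convergent index 1
i=0: a=4 ⇒ p=4, q=1
i=1: a=4 ⇒ p=17, q=4
(x₁, y₁) = (17, 4);  17² − 18·4² = 1 ✓

17 4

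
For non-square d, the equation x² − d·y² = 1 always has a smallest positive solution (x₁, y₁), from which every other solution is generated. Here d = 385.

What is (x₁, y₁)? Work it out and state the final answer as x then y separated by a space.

95831 4884

√385 → a₀=19, period (1,1,1,1,1,…,1,1,38); ℓ=16 even so k=15
i=0: a=19 ⇒ p=19, q=1
…
i=2: a=1 ⇒ p=39, q=2
i=3: a=1 ⇒ p=59, q=3
i=4: a=1 ⇒ p=98, q=5
i=5: a=1 ⇒ p=157, q=8
i=6: a=3 ⇒ p=569, q=29
i=7: a=1 ⇒ p=726, q=37
i=8: a=2 ⇒ p=2021, q=103
i=9: a=1 ⇒ p=2747, q=140
i=10: a=3 ⇒ p=10262, q=523
i=11: a=1 ⇒ p=13009, q=663
i=12: a=1 ⇒ p=23271, q=1186
i=13: a=1 ⇒ p=36280, q=1849
i=14: a=1 ⇒ p=59551, q=3035
i=15: a=1 ⇒ p=95831, q=4884
(x₁, y₁) = (95831, 4884);  95831² − 385·4884² = 1 ✓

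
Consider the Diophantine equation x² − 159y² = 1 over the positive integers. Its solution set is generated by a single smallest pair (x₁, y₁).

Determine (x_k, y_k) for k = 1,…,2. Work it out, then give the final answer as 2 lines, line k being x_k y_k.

1324 105
3505951 278040

√159 → a₀=12, period (1,1,1,1,3,1,1,1,1,24); ℓ=10 even so k=9
a_0=12:  p_0=12·1+0=12,  q_0=12·0+1=1
a_1=1:  p_1=1·12+1=13,  q_1=1·1+0=1
a_2=1:  p_2=1·13+12=25,  q_2=1·1+1=2
a_3=1:  p_3=1·25+13=38,  q_3=1·2+1=3
a_4=1:  p_4=1·38+25=63,  q_4=1·3+2=5
…
a_6=1:  p_6=1·227+63=290,  q_6=1·18+5=23
…
a_8=1:  p_8=1·517+290=807,  q_8=1·41+23=64
a_9=1:  p_9=1·807+517=1324,  q_9=1·64+41=105
fundamental: x₁=1324, y₁=105  (since 1752976 − 159·11025 = 1)
k=2:  x_2 = 1324·1324+159·105·105 = 3505951,  y_2 = 1324·105+105·1324 = 278040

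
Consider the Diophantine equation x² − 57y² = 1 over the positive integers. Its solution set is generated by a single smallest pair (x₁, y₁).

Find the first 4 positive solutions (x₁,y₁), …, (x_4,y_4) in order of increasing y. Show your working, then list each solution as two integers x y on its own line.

151 20
45601 6040
13771351 1824060
4158902401 550860080

√57 = [7; 1,1,4,1,1,14, …], period ℓ=6 (even) → k=5
a_0=7:  p_0=7·1+0=7,  q_0=7·0+1=1
a_1=1:  p_1=1·7+1=8,  q_1=1·1+0=1
a_2=1:  p_2=1·8+7=15,  q_2=1·1+1=2
a_3=4:  p_3=4·15+8=68,  q_3=4·2+1=9
a_4=1:  p_4=1·68+15=83,  q_4=1·9+2=11
a_5=1:  p_5=1·83+68=151,  q_5=1·11+9=20
(x₁, y₁) = (151, 20);  151² − 57·20² = 1 ✓
(x_2, y_2) = (151·151 + 57·20·20, 151·20 + 20·151) = (45601, 6040)
(x_3, y_3) = (151·45601 + 57·20·6040, 151·6040 + 20·45601) = (13771351, 1824060)
(x_4, y_4) = (151·13771351 + 57·20·1824060, 151·1824060 + 20·13771351) = (4158902401, 550860080)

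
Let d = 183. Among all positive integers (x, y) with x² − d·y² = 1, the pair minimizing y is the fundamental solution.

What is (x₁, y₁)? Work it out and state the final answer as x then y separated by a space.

487 36

d=183: √d = [13; 1,1,8,1,1,26] (ℓ=6, even), read p_5/q_5
i=0: a=13 ⇒ p=13, q=1
…
i=2: a=1 ⇒ p=27, q=2
…
i=4: a=1 ⇒ p=257, q=19
i=5: a=1 ⇒ p=487, q=36
(x₁, y₁) = (487, 36);  487² − 183·36² = 1 ✓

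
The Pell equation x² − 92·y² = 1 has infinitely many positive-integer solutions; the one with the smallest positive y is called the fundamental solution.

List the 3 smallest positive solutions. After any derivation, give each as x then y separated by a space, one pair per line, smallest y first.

1151 120
2649601 276240
6099380351 635904360

√92 → a₀=9, period (1,1,2,4,2,1,1,18); ℓ=8 even so k=7
a_0=9:  p_0=9·1+0=9,  q_0=9·0+1=1
a_1=1:  p_1=1·9+1=10,  q_1=1·1+0=1
a_2=1:  p_2=1·10+9=19,  q_2=1·1+1=2
a_3=2:  p_3=2·19+10=48,  q_3=2·2+1=5
…
a_5=2:  p_5=2·211+48=470,  q_5=2·22+5=49
a_6=1:  p_6=1·470+211=681,  q_6=1·49+22=71
a_7=1:  p_7=1·681+470=1151,  q_7=1·71+49=120
(x₁, y₁) = (1151, 120);  1151² − 92·120² = 1 ✓
(x_2, y_2) = (1151·1151 + 92·120·120, 1151·120 + 120·1151) = (2649601, 276240)
(x_3, y_3) = (1151·2649601 + 92·120·276240, 1151·276240 + 120·2649601) = (6099380351, 635904360)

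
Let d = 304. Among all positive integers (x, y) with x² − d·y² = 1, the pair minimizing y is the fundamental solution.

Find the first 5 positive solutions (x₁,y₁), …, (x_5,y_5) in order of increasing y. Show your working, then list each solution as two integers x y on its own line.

√304 = [17; 2,3,2,1,1,1,1,1,2,3,2,34, …], period ℓ=12 (even) → k=11
a_0=17:  p_0=17·1+0=17,  q_0=17·0+1=1
a_1=2:  p_1=2·17+1=35,  q_1=2·1+0=2
a_2=3:  p_2=3·35+17=122,  q_2=3·2+1=7
…
a_6=1:  p_6=1·680+401=1081,  q_6=1·39+23=62
a_7=1:  p_7=1·1081+680=1761,  q_7=1·62+39=101
…
a_10=3:  p_10=3·7445+2842=25177,  q_10=3·427+163=1444
a_11=2:  p_11=2·25177+7445=57799,  q_11=2·1444+427=3315
→ (57799, 3315).  Check: 57799²=3340724401, 304·3315²=3340724400, difference 1.
n=2: (57799,3315)∘(57799,3315) = (57799·57799+304·3315·3315, 57799·3315+3315·57799) = (6681448801,383207370)
n=3: (6681448801,383207370)∘(57799,3315) = (57799·6681448801+304·3315·383207370, 57799·383207370+3315·6681448801) = (772362118440199,44298005553945)
n=4: (772362118440199,44298005553945)∘(57799,3315) = (57799·772362118440199+304·3315·44298005553945, 57799·44298005553945+3315·772362118440199) = (89283516160768675201,5120760845641726740)
n=5: (89283516160768675201,5120760845641726740)∘(57799,3315) = (57799·89283516160768675201+304·3315·5120760845641726740, 57799·5120760845641726740+3315·89283516160768675201) = (10320995900380175197444999,591949712190194322136575)

57799 3315
6681448801 383207370
772362118440199 44298005553945
89283516160768675201 5120760845641726740
10320995900380175197444999 591949712190194322136575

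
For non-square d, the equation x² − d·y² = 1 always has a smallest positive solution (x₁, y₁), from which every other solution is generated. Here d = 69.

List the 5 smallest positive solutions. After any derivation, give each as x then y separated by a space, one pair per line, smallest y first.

7775 936
120901249 14554800
1880014414175 226327139064
29234224019520001 3519386997890400
454592181623521601375 54726467590868580936

√69 = [8; 3,3,1,4,1,3,3,16, …], period ℓ=8 (even) → k=7
a_0=8:  p_0=8·1+0=8,  q_0=8·0+1=1
…
a_4=4:  p_4=4·108+83=515,  q_4=4·13+10=62
…
a_6=3:  p_6=3·623+515=2384,  q_6=3·75+62=287
a_7=3:  p_7=3·2384+623=7775,  q_7=3·287+75=936
(x₁, y₁) = (7775, 936);  7775² − 69·936² = 1 ✓
k=2:  x_2 = 7775·7775+69·936·936 = 120901249,  y_2 = 7775·936+936·7775 = 14554800
k=3:  x_3 = 7775·120901249+69·936·14554800 = 1880014414175,  y_3 = 7775·14554800+936·120901249 = 226327139064
k=4:  x_4 = 7775·1880014414175+69·936·226327139064 = 29234224019520001,  y_4 = 7775·226327139064+936·1880014414175 = 3519386997890400
k=5:  x_5 = 7775·29234224019520001+69·936·3519386997890400 = 454592181623521601375,  y_5 = 7775·3519386997890400+936·29234224019520001 = 54726467590868580936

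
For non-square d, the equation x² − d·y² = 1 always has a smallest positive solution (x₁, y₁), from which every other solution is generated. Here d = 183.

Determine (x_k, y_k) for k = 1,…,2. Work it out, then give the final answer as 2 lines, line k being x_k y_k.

487 36
474337 35064

[13; 1,1,8,1,1,26] for √183; ℓ=6 ⇒ convergent index 5
step 0: (13, 1)  from 13·(1,0) + (0,1)
step 1: (14, 1)  from 1·(13,1) + (1,0)
…
step 4: (257, 19)  from 1·(230,17) + (27,2)
step 5: (487, 36)  from 1·(257,19) + (230,17)
fundamental: x₁=487, y₁=36  (since 237169 − 183·1296 = 1)
n=2: (487,36)∘(487,36) = (487·487+183·36·36, 487·36+36·487) = (474337,35064)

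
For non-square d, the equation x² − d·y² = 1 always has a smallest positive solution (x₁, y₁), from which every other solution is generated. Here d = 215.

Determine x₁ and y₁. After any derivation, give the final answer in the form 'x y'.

√215 = [14; 1,1,1,28, …], period ℓ=4 (even) → k=3
a_0=14:  p_0=14·1+0=14,  q_0=14·0+1=1
…
a_2=1:  p_2=1·15+14=29,  q_2=1·1+1=2
a_3=1:  p_3=1·29+15=44,  q_3=1·2+1=3
fundamental: x₁=44, y₁=3  (since 1936 − 215·9 = 1)

44 3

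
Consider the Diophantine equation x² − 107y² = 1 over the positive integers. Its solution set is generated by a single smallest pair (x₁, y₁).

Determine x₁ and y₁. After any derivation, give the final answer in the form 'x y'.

962 93

d=107: √d = [10; 2,1,9,1,2,20] (ℓ=6, even), read p_5/q_5
step 0: (10, 1)  from 10·(1,0) + (0,1)
step 1: (21, 2)  from 2·(10,1) + (1,0)
…
step 3: (300, 29)  from 9·(31,3) + (21,2)
step 4: (331, 32)  from 1·(300,29) + (31,3)
step 5: (962, 93)  from 2·(331,32) + (300,29)
→ (962, 93).  Check: 962²=925444, 107·93²=925443, difference 1.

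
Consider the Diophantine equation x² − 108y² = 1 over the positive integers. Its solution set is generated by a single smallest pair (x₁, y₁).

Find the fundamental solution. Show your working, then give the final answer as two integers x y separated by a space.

1351 130

d=108: √d = [10; 2,1,1,4,1,1,2,20] (ℓ=8, even), read p_7/q_7
step 0: (10, 1)  from 10·(1,0) + (0,1)
…
step 2: (31, 3)  from 1·(21,2) + (10,1)
step 3: (52, 5)  from 1·(31,3) + (21,2)
…
step 5: (291, 28)  from 1·(239,23) + (52,5)
step 6: (530, 51)  from 1·(291,28) + (239,23)
step 7: (1351, 130)  from 2·(530,51) + (291,28)
→ (1351, 130).  Check: 1351²=1825201, 108·130²=1825200, difference 1.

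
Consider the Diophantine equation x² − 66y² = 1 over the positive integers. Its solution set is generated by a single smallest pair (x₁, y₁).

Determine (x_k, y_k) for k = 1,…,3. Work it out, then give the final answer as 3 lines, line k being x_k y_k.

d=66: √d = [8; 8,16] (ℓ=2, even), read p_1/q_1
i=0: a=8 ⇒ p=8, q=1
i=1: a=8 ⇒ p=65, q=8
(x₁, y₁) = (65, 8);  65² − 66·8² = 1 ✓
(65+8√66)^2 = 8449 + 1040√66
(65+8√66)^3 = 1098305 + 135192√66

65 8
8449 1040
1098305 135192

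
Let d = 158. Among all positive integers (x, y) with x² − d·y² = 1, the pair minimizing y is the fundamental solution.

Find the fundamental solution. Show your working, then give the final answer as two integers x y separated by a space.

d=158: √d = [12; 1,1,3,12,3,1,1,24] (ℓ=8, even), read p_7/q_7
k=0  a_k=12  p_k/q_k = 12/1
…
k=4  a_k=12  p_k/q_k = 1081/86
…
k=6  a_k=1  p_k/q_k = 4412/351
k=7  a_k=1  p_k/q_k = 7743/616
(x₁, y₁) = (7743, 616);  7743² − 158·616² = 1 ✓

7743 616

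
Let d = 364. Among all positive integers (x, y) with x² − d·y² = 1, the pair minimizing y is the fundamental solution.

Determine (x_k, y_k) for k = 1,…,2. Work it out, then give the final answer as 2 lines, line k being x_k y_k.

4954951 259710
49103078824801 2573700648420

√364 = [19; 12,1,2,3,1,8,1,3,2,1,12,38, …], period ℓ=12 (even) → k=11
i=0: a=19 ⇒ p=19, q=1
i=1: a=12 ⇒ p=229, q=12
i=2: a=1 ⇒ p=248, q=13
i=3: a=2 ⇒ p=725, q=38
i=4: a=3 ⇒ p=2423, q=127
i=5: a=1 ⇒ p=3148, q=165
i=6: a=8 ⇒ p=27607, q=1447
i=7: a=1 ⇒ p=30755, q=1612
…
i=9: a=2 ⇒ p=270499, q=14178
i=10: a=1 ⇒ p=390371, q=20461
i=11: a=12 ⇒ p=4954951, q=259710
→ (4954951, 259710).  Check: 4954951²=24551539412401, 364·259710²=24551539412400, difference 1.
n=2: (4954951,259710)∘(4954951,259710) = (4954951·4954951+364·259710·259710, 4954951·259710+259710·4954951) = (49103078824801,2573700648420)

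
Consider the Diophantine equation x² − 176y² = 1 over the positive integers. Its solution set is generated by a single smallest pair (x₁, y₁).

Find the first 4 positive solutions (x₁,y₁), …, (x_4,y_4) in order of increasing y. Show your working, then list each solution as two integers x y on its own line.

√176 → a₀=13, period (3,1,3,26); ℓ=4 even so k=3
k=0  a_k=13  p_k/q_k = 13/1
k=1  a_k=3  p_k/q_k = 40/3
k=2  a_k=1  p_k/q_k = 53/4
k=3  a_k=3  p_k/q_k = 199/15
fundamental: x₁=199, y₁=15  (since 39601 − 176·225 = 1)
n=2: (199,15)∘(199,15) = (199·199+176·15·15, 199·15+15·199) = (79201,5970)
n=3: (79201,5970)∘(199,15) = (199·79201+176·15·5970, 199·5970+15·79201) = (31521799,2376045)
n=4: (31521799,2376045)∘(199,15) = (199·31521799+176·15·2376045, 199·2376045+15·31521799) = (12545596801,945659940)

199 15
79201 5970
31521799 2376045
12545596801 945659940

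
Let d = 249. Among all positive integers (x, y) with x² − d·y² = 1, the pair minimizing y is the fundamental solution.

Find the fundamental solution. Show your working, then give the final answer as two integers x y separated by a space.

d=249: √d = [15; 1,3,1,1,5,…,3,1,30] (ℓ=16, even), read p_15/q_15
k=0  a_k=15  p_k/q_k = 15/1
k=1  a_k=1  p_k/q_k = 16/1
k=2  a_k=3  p_k/q_k = 63/4
…
k=6  a_k=1  p_k/q_k = 931/59
…
k=10  a_k=1  p_k/q_k = 150586/9543
k=11  a_k=5  p_k/q_k = 866765/54929
…
k=13  a_k=1  p_k/q_k = 1884116/119401
k=14  a_k=3  p_k/q_k = 6669699/422675
k=15  a_k=1  p_k/q_k = 8553815/542076
fundamental: x₁=8553815, y₁=542076  (since 73167751054225 − 249·293846389776 = 1)

8553815 542076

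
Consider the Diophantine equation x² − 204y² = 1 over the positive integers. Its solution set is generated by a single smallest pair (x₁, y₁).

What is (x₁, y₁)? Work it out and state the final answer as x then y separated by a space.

[14; 3,1,1,6,1,1,3,28] for √204; ℓ=8 ⇒ convergent index 7
k=0  a_k=14  p_k/q_k = 14/1
…
k=2  a_k=1  p_k/q_k = 57/4
k=3  a_k=1  p_k/q_k = 100/7
…
k=6  a_k=1  p_k/q_k = 1414/99
k=7  a_k=3  p_k/q_k = 4999/350
fundamental: x₁=4999, y₁=350  (since 24990001 − 204·122500 = 1)

4999 350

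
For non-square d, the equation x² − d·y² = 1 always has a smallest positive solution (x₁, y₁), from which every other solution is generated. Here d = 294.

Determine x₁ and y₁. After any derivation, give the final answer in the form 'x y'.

4801 280

√294 → a₀=17, period (6,1,4,1,6,34); ℓ=6 even so k=5
i=0: a=17 ⇒ p=17, q=1
i=1: a=6 ⇒ p=103, q=6
i=2: a=1 ⇒ p=120, q=7
i=3: a=4 ⇒ p=583, q=34
i=4: a=1 ⇒ p=703, q=41
i=5: a=6 ⇒ p=4801, q=280
→ (4801, 280).  Check: 4801²=23049601, 294·280²=23049600, difference 1.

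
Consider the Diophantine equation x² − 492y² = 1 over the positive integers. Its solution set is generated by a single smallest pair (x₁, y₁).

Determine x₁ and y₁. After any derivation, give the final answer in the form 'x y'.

√492 → a₀=22, period (5,1,1,10,1,1,5,44); ℓ=8 even so k=7
i=0: a=22 ⇒ p=22, q=1
i=1: a=5 ⇒ p=111, q=5
…
i=6: a=1 ⇒ p=5390, q=243
i=7: a=5 ⇒ p=29767, q=1342
(x₁, y₁) = (29767, 1342);  29767² − 492·1342² = 1 ✓

29767 1342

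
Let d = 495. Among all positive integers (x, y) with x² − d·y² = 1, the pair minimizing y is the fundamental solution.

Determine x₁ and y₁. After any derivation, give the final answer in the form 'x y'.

d=495: √d = [22; 4,44] (ℓ=2, even), read p_1/q_1
i=0: a=22 ⇒ p=22, q=1
i=1: a=4 ⇒ p=89, q=4
fundamental: x₁=89, y₁=4  (since 7921 − 495·16 = 1)

89 4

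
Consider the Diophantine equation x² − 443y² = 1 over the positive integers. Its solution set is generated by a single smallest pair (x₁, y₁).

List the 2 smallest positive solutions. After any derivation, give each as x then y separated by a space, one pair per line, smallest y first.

√443 = [21; 21,42, …], period ℓ=2 (even) → k=1
i=0: a=21 ⇒ p=21, q=1
i=1: a=21 ⇒ p=442, q=21
fundamental: x₁=442, y₁=21  (since 195364 − 443·441 = 1)
(442+21√443)^2 = 390727 + 18564√443

442 21
390727 18564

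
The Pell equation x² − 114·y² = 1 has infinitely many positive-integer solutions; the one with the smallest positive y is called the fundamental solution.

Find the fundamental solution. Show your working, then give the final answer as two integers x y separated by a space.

[10; 1,2,10,2,1,20] for √114; ℓ=6 ⇒ convergent index 5
k=0  a_k=10  p_k/q_k = 10/1
…
k=2  a_k=2  p_k/q_k = 32/3
k=3  a_k=10  p_k/q_k = 331/31
k=4  a_k=2  p_k/q_k = 694/65
k=5  a_k=1  p_k/q_k = 1025/96
→ (1025, 96).  Check: 1025²=1050625, 114·96²=1050624, difference 1.

1025 96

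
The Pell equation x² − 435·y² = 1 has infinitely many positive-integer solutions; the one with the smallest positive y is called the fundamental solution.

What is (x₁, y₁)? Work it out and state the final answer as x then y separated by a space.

√435 → a₀=20, period (1,5,1,40); ℓ=4 even so k=3
a_0=20:  p_0=20·1+0=20,  q_0=20·0+1=1
a_1=1:  p_1=1·20+1=21,  q_1=1·1+0=1
a_2=5:  p_2=5·21+20=125,  q_2=5·1+1=6
a_3=1:  p_3=1·125+21=146,  q_3=1·6+1=7
fundamental: x₁=146, y₁=7  (since 21316 − 435·49 = 1)

146 7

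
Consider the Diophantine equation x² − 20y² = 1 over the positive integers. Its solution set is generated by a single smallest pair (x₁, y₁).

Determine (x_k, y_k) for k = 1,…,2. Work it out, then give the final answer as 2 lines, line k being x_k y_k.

√20 → a₀=4, period (2,8); ℓ=2 even so k=1
k=0  a_k=4  p_k/q_k = 4/1
k=1  a_k=2  p_k/q_k = 9/2
(x₁, y₁) = (9, 2);  9² − 20·2² = 1 ✓
n=2: (9,2)∘(9,2) = (9·9+20·2·2, 9·2+2·9) = (161,36)

9 2
161 36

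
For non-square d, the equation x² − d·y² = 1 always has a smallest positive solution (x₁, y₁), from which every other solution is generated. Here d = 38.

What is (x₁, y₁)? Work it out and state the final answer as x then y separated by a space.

37 6

√38 = [6; 6,12, …], period ℓ=2 (even) → k=1
i=0: a=6 ⇒ p=6, q=1
i=1: a=6 ⇒ p=37, q=6
→ (37, 6).  Check: 37²=1369, 38·6²=1368, difference 1.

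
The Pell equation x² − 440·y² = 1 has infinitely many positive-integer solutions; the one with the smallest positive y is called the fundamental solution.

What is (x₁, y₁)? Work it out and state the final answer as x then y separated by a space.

21 1

√440 → a₀=20, period (1,40); ℓ=2 even so k=1
step 0: (20, 1)  from 20·(1,0) + (0,1)
step 1: (21, 1)  from 1·(20,1) + (1,0)
fundamental: x₁=21, y₁=1  (since 441 − 440·1 = 1)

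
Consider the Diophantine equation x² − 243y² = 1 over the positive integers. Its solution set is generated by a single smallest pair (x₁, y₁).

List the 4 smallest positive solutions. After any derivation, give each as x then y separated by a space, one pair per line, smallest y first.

70226 4505
9863382151 632736260
1385331749802026 88869073185015
194572614913330773601 12481839066348990520

d=243: √d = [15; 1,1,2,3,15,3,2,1,1,30] (ℓ=10, even), read p_9/q_9
step 0: (15, 1)  from 15·(1,0) + (0,1)
step 1: (16, 1)  from 1·(15,1) + (1,0)
…
step 5: (4053, 260)  from 15·(265,17) + (78,5)
…
step 8: (41325, 2651)  from 1·(28901,1854) + (12424,797)
step 9: (70226, 4505)  from 1·(41325,2651) + (28901,1854)
(x₁, y₁) = (70226, 4505);  70226² − 243·4505² = 1 ✓
(70226+4505√243)^2 = 9863382151 + 632736260√243
(70226+4505√243)^3 = 1385331749802026 + 88869073185015√243
(70226+4505√243)^4 = 194572614913330773601 + 12481839066348990520√243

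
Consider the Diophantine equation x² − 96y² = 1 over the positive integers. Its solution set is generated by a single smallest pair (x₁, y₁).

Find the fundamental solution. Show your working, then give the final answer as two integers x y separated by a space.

49 5

d=96: √d = [9; 1,3,1,18] (ℓ=4, even), read p_3/q_3
step 0: (9, 1)  from 9·(1,0) + (0,1)
step 1: (10, 1)  from 1·(9,1) + (1,0)
step 2: (39, 4)  from 3·(10,1) + (9,1)
step 3: (49, 5)  from 1·(39,4) + (10,1)
→ (49, 5).  Check: 49²=2401, 96·5²=2400, difference 1.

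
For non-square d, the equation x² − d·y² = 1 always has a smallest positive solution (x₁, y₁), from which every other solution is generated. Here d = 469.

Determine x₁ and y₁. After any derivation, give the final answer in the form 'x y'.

[21; 1,1,1,10,6,10,1,1,1,42] for √469; ℓ=10 ⇒ convergent index 9
a_0=21:  p_0=21·1+0=21,  q_0=21·0+1=1
a_1=1:  p_1=1·21+1=22,  q_1=1·1+0=1
…
a_4=10:  p_4=10·65+43=693,  q_4=10·3+2=32
a_5=6:  p_5=6·693+65=4223,  q_5=6·32+3=195
a_6=10:  p_6=10·4223+693=42923,  q_6=10·195+32=1982
a_7=1:  p_7=1·42923+4223=47146,  q_7=1·1982+195=2177
a_8=1:  p_8=1·47146+42923=90069,  q_8=1·2177+1982=4159
a_9=1:  p_9=1·90069+47146=137215,  q_9=1·4159+2177=6336
(x₁, y₁) = (137215, 6336);  137215² − 469·6336² = 1 ✓

137215 6336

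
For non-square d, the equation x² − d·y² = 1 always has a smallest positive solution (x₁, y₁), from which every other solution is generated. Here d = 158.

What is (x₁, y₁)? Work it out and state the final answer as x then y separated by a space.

7743 616

√158 = [12; 1,1,3,12,3,1,1,24, …], period ℓ=8 (even) → k=7
a_0=12:  p_0=12·1+0=12,  q_0=12·0+1=1
…
a_2=1:  p_2=1·13+12=25,  q_2=1·1+1=2
…
a_4=12:  p_4=12·88+25=1081,  q_4=12·7+2=86
…
a_6=1:  p_6=1·3331+1081=4412,  q_6=1·265+86=351
a_7=1:  p_7=1·4412+3331=7743,  q_7=1·351+265=616
fundamental: x₁=7743, y₁=616  (since 59954049 − 158·379456 = 1)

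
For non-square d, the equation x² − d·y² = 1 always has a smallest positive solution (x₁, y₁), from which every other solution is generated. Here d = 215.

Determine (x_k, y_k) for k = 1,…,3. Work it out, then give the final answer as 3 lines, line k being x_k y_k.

√215 → a₀=14, period (1,1,1,28); ℓ=4 even so k=3
a_0=14:  p_0=14·1+0=14,  q_0=14·0+1=1
…
a_2=1:  p_2=1·15+14=29,  q_2=1·1+1=2
a_3=1:  p_3=1·29+15=44,  q_3=1·2+1=3
→ (44, 3).  Check: 44²=1936, 215·3²=1935, difference 1.
k=2:  x_2 = 44·44+215·3·3 = 3871,  y_2 = 44·3+3·44 = 264
k=3:  x_3 = 44·3871+215·3·264 = 340604,  y_3 = 44·264+3·3871 = 23229

44 3
3871 264
340604 23229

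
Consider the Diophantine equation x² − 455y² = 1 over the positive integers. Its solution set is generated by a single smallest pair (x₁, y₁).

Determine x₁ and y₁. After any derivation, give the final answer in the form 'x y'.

[21; 3,42] for √455; ℓ=2 ⇒ convergent index 1
k=0  a_k=21  p_k/q_k = 21/1
k=1  a_k=3  p_k/q_k = 64/3
→ (64, 3).  Check: 64²=4096, 455·3²=4095, difference 1.

64 3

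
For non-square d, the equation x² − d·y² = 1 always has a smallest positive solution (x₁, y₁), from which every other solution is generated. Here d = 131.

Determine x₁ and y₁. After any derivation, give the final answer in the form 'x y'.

√131 = [11; 2,4,11,4,2,22, …], period ℓ=6 (even) → k=5
i=0: a=11 ⇒ p=11, q=1
i=1: a=2 ⇒ p=23, q=2
i=2: a=4 ⇒ p=103, q=9
i=3: a=11 ⇒ p=1156, q=101
i=4: a=4 ⇒ p=4727, q=413
i=5: a=2 ⇒ p=10610, q=927
fundamental: x₁=10610, y₁=927  (since 112572100 − 131·859329 = 1)

10610 927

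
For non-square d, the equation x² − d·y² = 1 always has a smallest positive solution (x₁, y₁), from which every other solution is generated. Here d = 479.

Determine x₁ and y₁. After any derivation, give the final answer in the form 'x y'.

2989440 136591

√479 → a₀=21, period (1,7,1,3,2,21,2,3,1,7,1,42); ℓ=12 even so k=11
k=0  a_k=21  p_k/q_k = 21/1
…
k=2  a_k=7  p_k/q_k = 175/8
k=3  a_k=1  p_k/q_k = 197/9
…
k=5  a_k=2  p_k/q_k = 1729/79
…
k=8  a_k=3  p_k/q_k = 264712/12095
k=9  a_k=1  p_k/q_k = 340591/15562
k=10  a_k=7  p_k/q_k = 2648849/121029
k=11  a_k=1  p_k/q_k = 2989440/136591
(x₁, y₁) = (2989440, 136591);  2989440² − 479·136591² = 1 ✓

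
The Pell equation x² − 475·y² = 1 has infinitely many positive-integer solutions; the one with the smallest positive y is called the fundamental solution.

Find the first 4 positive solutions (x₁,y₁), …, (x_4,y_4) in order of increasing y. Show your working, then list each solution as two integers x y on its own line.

[21; 1,3,1,6,2,6,1,3,1,42] for √475; ℓ=10 ⇒ convergent index 9
a_0=21:  p_0=21·1+0=21,  q_0=21·0+1=1
…
a_4=6:  p_4=6·109+87=741,  q_4=6·5+4=34
…
a_6=6:  p_6=6·1591+741=10287,  q_6=6·73+34=472
a_7=1:  p_7=1·10287+1591=11878,  q_7=1·472+73=545
a_8=3:  p_8=3·11878+10287=45921,  q_8=3·545+472=2107
a_9=1:  p_9=1·45921+11878=57799,  q_9=1·2107+545=2652
fundamental: x₁=57799, y₁=2652  (since 3340724401 − 475·7033104 = 1)
k=2:  x_2 = 57799·57799+475·2652·2652 = 6681448801,  y_2 = 57799·2652+2652·57799 = 306565896
k=3:  x_3 = 57799·6681448801+475·2652·306565896 = 772362118440199,  y_3 = 57799·306565896+2652·6681448801 = 35438404443156
k=4:  x_4 = 57799·772362118440199+475·2652·35438404443156 = 89283516160768675201,  y_4 = 57799·35438404443156+2652·772362118440199 = 4096608676513381392

57799 2652
6681448801 306565896
772362118440199 35438404443156
89283516160768675201 4096608676513381392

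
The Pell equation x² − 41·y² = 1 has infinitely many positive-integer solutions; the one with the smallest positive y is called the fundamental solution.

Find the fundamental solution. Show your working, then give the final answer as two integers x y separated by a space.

2049 320

√41 → a₀=6, period (2,2,12); ℓ=3 odd so k=5
step 0: (6, 1)  from 6·(1,0) + (0,1)
step 1: (13, 2)  from 2·(6,1) + (1,0)
…
step 4: (826, 129)  from 2·(397,62) + (32,5)
step 5: (2049, 320)  from 2·(826,129) + (397,62)
(x₁, y₁) = (2049, 320);  2049² − 41·320² = 1 ✓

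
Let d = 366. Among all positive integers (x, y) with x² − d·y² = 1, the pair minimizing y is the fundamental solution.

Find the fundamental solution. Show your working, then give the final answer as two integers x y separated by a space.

d=366: √d = [19; 7,1,1,1,2,12,2,1,1,1,7,38] (ℓ=12, even), read p_11/q_11
step 0: (19, 1)  from 19·(1,0) + (0,1)
…
step 3: (287, 15)  from 1·(153,8) + (134,7)
…
step 5: (1167, 61)  from 2·(440,23) + (287,15)
…
step 7: (30055, 1571)  from 2·(14444,755) + (1167,61)
…
step 9: (74554, 3897)  from 1·(44499,2326) + (30055,1571)
step 10: (119053, 6223)  from 1·(74554,3897) + (44499,2326)
step 11: (907925, 47458)  from 7·(119053,6223) + (74554,3897)
→ (907925, 47458).  Check: 907925²=824327805625, 366·47458²=824327805624, difference 1.

907925 47458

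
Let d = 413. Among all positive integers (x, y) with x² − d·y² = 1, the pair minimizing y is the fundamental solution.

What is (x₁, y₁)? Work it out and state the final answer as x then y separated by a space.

√413 → a₀=20, period (3,9,1,4,1,9,3,40); ℓ=8 even so k=7
a_0=20:  p_0=20·1+0=20,  q_0=20·0+1=1
…
a_3=1:  p_3=1·569+61=630,  q_3=1·28+3=31
…
a_5=1:  p_5=1·3089+630=3719,  q_5=1·152+31=183
a_6=9:  p_6=9·3719+3089=36560,  q_6=9·183+152=1799
a_7=3:  p_7=3·36560+3719=113399,  q_7=3·1799+183=5580
fundamental: x₁=113399, y₁=5580  (since 12859333201 − 413·31136400 = 1)

113399 5580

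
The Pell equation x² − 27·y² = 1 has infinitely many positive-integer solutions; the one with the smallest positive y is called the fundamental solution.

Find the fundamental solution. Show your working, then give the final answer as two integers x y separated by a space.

√27 = [5; 5,10, …], period ℓ=2 (even) → k=1
a_0=5:  p_0=5·1+0=5,  q_0=5·0+1=1
a_1=5:  p_1=5·5+1=26,  q_1=5·1+0=5
→ (26, 5).  Check: 26²=676, 27·5²=675, difference 1.

26 5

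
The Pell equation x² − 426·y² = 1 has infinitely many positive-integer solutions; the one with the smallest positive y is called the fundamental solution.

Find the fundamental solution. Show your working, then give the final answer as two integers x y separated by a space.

√426 → a₀=20, period (1,1,1,3,2,6,2,3,1,1,1,40); ℓ=12 even so k=11
step 0: (20, 1)  from 20·(1,0) + (0,1)
…
step 2: (41, 2)  from 1·(21,1) + (20,1)
step 3: (62, 3)  from 1·(41,2) + (21,1)
step 4: (227, 11)  from 3·(62,3) + (41,2)
step 5: (516, 25)  from 2·(227,11) + (62,3)
step 6: (3323, 161)  from 6·(516,25) + (227,11)
step 7: (7162, 347)  from 2·(3323,161) + (516,25)
step 8: (24809, 1202)  from 3·(7162,347) + (3323,161)
step 9: (31971, 1549)  from 1·(24809,1202) + (7162,347)
step 10: (56780, 2751)  from 1·(31971,1549) + (24809,1202)
step 11: (88751, 4300)  from 1·(56780,2751) + (31971,1549)
fundamental: x₁=88751, y₁=4300  (since 7876740001 − 426·18490000 = 1)

88751 4300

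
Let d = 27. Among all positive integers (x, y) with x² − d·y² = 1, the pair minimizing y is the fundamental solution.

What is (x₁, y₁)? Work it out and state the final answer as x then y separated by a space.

[5; 5,10] for √27; ℓ=2 ⇒ convergent index 1
i=0: a=5 ⇒ p=5, q=1
i=1: a=5 ⇒ p=26, q=5
→ (26, 5).  Check: 26²=676, 27·5²=675, difference 1.

26 5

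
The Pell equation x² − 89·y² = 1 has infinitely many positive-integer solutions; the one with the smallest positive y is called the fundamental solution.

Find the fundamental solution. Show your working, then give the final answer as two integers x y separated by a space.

√89 → a₀=9, period (2,3,3,2,18); ℓ=5 odd so k=9
k=0  a_k=9  p_k/q_k = 9/1
…
k=2  a_k=3  p_k/q_k = 66/7
…
k=4  a_k=2  p_k/q_k = 500/53
…
k=7  a_k=3  p_k/q_k = 66019/6998
k=8  a_k=3  p_k/q_k = 216991/23001
k=9  a_k=2  p_k/q_k = 500001/53000
→ (500001, 53000).  Check: 500001²=250001000001, 89·53000²=250001000000, difference 1.

500001 53000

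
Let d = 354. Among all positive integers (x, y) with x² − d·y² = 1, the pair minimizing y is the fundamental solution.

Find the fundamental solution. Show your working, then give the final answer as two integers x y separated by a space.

√354 → a₀=18, period (1,4,2,2,18,2,2,4,1,36); ℓ=10 even so k=9
a_0=18:  p_0=18·1+0=18,  q_0=18·0+1=1
a_1=1:  p_1=1·18+1=19,  q_1=1·1+0=1
a_2=4:  p_2=4·19+18=94,  q_2=4·1+1=5
a_3=2:  p_3=2·94+19=207,  q_3=2·5+1=11
a_4=2:  p_4=2·207+94=508,  q_4=2·11+5=27
a_5=18:  p_5=18·508+207=9351,  q_5=18·27+11=497
a_6=2:  p_6=2·9351+508=19210,  q_6=2·497+27=1021
a_7=2:  p_7=2·19210+9351=47771,  q_7=2·1021+497=2539
a_8=4:  p_8=4·47771+19210=210294,  q_8=4·2539+1021=11177
a_9=1:  p_9=1·210294+47771=258065,  q_9=1·11177+2539=13716
(x₁, y₁) = (258065, 13716);  258065² − 354·13716² = 1 ✓

258065 13716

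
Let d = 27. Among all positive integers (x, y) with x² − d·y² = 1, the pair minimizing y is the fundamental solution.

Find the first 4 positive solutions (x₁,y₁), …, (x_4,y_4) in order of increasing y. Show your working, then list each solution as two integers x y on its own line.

26 5
1351 260
70226 13515
3650401 702520

[5; 5,10] for √27; ℓ=2 ⇒ convergent index 1
i=0: a=5 ⇒ p=5, q=1
i=1: a=5 ⇒ p=26, q=5
→ (26, 5).  Check: 26²=676, 27·5²=675, difference 1.
(x_2, y_2) = (26·26 + 27·5·5, 26·5 + 5·26) = (1351, 260)
(x_3, y_3) = (26·1351 + 27·5·260, 26·260 + 5·1351) = (70226, 13515)
(x_4, y_4) = (26·70226 + 27·5·13515, 26·13515 + 5·70226) = (3650401, 702520)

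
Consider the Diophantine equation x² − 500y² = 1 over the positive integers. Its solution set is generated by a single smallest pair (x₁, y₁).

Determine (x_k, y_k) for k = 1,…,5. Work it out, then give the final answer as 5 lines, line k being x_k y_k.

[22; 2,1,3,2,1,…,1,2,44] for √500; ℓ=14 ⇒ convergent index 13
step 0: (22, 1)  from 22·(1,0) + (0,1)
…
step 2: (67, 3)  from 1·(45,2) + (22,1)
step 3: (246, 11)  from 3·(67,3) + (45,2)
step 4: (559, 25)  from 2·(246,11) + (67,3)
step 5: (805, 36)  from 1·(559,25) + (246,11)
step 6: (1364, 61)  from 1·(805,36) + (559,25)
step 7: (14445, 646)  from 10·(1364,61) + (805,36)
step 8: (15809, 707)  from 1·(14445,646) + (1364,61)
…
step 10: (76317, 3413)  from 2·(30254,1353) + (15809,707)
step 11: (259205, 11592)  from 3·(76317,3413) + (30254,1353)
step 12: (335522, 15005)  from 1·(259205,11592) + (76317,3413)
step 13: (930249, 41602)  from 2·(335522,15005) + (259205,11592)
(x₁, y₁) = (930249, 41602);  930249² − 500·41602² = 1 ✓
(x_2, y_2) = (930249·930249 + 500·41602·41602, 930249·41602 + 41602·930249) = (1730726404001, 77400437796)
(x_3, y_3) = (930249·1730726404001 + 500·41602·77400437796, 930249·77400437796 + 41602·1730726404001) = (3220013013190122249, 144003359718540806)
(x_4, y_4) = (930249·3220013013190122249 + 500·41602·144003359718540806, 930249·144003359718540806 + 41602·3220013013190122249) = (5990827771012465337616001, 267917962749548332043592)
(x_5, y_5) = (930249·5990827771012465337616001 + 500·41602·267917962749548332043592, 930249·267917962749548332043592 + 41602·5990827771012465337616001) = (11145923086309929722690704506249, 498460833859465169310720288010)

930249 41602
1730726404001 77400437796
3220013013190122249 144003359718540806
5990827771012465337616001 267917962749548332043592
11145923086309929722690704506249 498460833859465169310720288010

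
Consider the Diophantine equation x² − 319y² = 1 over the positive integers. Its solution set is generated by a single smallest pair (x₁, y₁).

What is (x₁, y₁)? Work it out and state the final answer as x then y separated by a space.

12901780 722361

[17; 1,6,5,1,4,…,6,1,34] for √319; ℓ=14 ⇒ convergent index 13
k=0  a_k=17  p_k/q_k = 17/1
…
k=2  a_k=6  p_k/q_k = 125/7
…
k=8  a_k=3  p_k/q_k = 58797/3292
…
k=11  a_k=5  p_k/q_k = 1798881/100718
k=12  a_k=6  p_k/q_k = 11102899/621643
k=13  a_k=1  p_k/q_k = 12901780/722361
→ (12901780, 722361).  Check: 12901780²=166455927168400, 319·722361²=166455927168399, difference 1.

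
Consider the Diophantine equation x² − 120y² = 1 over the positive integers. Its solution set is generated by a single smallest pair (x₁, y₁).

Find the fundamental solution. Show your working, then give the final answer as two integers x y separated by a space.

√120 = [10; 1,20, …], period ℓ=2 (even) → k=1
k=0  a_k=10  p_k/q_k = 10/1
k=1  a_k=1  p_k/q_k = 11/1
→ (11, 1).  Check: 11²=121, 120·1²=120, difference 1.

11 1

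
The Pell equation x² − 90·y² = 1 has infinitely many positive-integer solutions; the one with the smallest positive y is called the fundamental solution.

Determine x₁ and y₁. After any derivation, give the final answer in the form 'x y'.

19 2

d=90: √d = [9; 2,18] (ℓ=2, even), read p_1/q_1
i=0: a=9 ⇒ p=9, q=1
i=1: a=2 ⇒ p=19, q=2
→ (19, 2).  Check: 19²=361, 90·2²=360, difference 1.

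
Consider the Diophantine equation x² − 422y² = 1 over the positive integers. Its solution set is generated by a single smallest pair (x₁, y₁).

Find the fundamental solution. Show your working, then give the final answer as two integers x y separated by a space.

d=422: √d = [20; 1,1,5,2,1,…,1,1,40] (ℓ=14, even), read p_13/q_13
step 0: (20, 1)  from 20·(1,0) + (0,1)
…
step 3: (226, 11)  from 5·(41,2) + (21,1)
step 4: (493, 24)  from 2·(226,11) + (41,2)
…
step 9: (217526, 10589)  from 1·(163807,7974) + (53719,2615)
step 10: (598859, 29152)  from 2·(217526,10589) + (163807,7974)
…
step 12: (3810680, 185501)  from 1·(3211821,156349) + (598859,29152)
step 13: (7022501, 341850)  from 1·(3810680,185501) + (3211821,156349)
→ (7022501, 341850).  Check: 7022501²=49315520295001, 422·341850²=49315520295000, difference 1.

7022501 341850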